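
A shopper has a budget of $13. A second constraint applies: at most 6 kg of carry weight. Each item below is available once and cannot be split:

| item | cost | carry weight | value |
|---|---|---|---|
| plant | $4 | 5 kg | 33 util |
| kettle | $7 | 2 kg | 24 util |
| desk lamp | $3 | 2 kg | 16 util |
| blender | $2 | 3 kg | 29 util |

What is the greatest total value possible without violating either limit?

Feasible sets respecting both limits:
- kettle+blender: cost 9, carry weight 5, value 53
- desk lamp+blender: cost 5, carry weight 5, value 45
- kettle+desk lamp: cost 10, carry weight 4, value 40
- plant: cost 4, carry weight 5, value 33
Best: 53 util.

53 util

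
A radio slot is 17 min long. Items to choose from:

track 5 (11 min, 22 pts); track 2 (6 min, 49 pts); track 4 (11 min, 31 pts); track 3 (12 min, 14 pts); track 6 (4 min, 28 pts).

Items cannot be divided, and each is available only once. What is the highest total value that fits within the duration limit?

Check high-value combinations within 17 min:
- track 2+track 4: duration 6+11=17, value 49+31=80
- track 2+track 6: duration 6+4=10, value 49+28=77
- track 5+track 2: duration 11+6=17, value 22+49=71
- track 4+track 6: duration 11+4=15, value 31+28=59
Best: 80 pts.

80 pts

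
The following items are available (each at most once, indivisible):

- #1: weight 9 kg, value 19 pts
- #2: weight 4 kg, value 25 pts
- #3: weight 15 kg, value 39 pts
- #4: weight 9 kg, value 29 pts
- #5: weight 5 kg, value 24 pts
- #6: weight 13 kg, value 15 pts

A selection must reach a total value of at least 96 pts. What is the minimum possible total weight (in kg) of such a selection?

Subsets with value ≥ 96, sorted by total weight:
- #1+#2+#4+#5: weight 27, value 97
- #2+#3+#4+#5: weight 33, value 117
- #1+#2+#3+#5: weight 33, value 107
- #1+#2+#3+#4: weight 37, value 112
Minimum weight: 27 kg.

27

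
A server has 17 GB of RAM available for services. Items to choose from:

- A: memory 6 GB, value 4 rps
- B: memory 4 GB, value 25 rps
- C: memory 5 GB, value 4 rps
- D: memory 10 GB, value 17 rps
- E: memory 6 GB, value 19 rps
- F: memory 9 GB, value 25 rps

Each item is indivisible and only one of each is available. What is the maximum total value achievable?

Check high-value combinations within 17 GB:
- B+F: memory 4+9=13, value 25+25=50
- B+C+E: memory 4+5+6=15, value 25+4+19=48
- A+B+E: memory 6+4+6=16, value 4+25+19=48
- B+E: memory 4+6=10, value 25+19=44
- E+F: memory 6+9=15, value 19+25=44
Best: 50 rps.

50 rps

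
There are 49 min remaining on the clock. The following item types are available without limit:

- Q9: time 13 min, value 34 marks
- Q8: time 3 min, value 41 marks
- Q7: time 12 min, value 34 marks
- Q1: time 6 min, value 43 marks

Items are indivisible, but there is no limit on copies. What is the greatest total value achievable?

Best value-per-unit is Q8 at 41/3, and filling with it alone uses time 16×3=48. No mix of the others beats 16×41 = 656.

656 marks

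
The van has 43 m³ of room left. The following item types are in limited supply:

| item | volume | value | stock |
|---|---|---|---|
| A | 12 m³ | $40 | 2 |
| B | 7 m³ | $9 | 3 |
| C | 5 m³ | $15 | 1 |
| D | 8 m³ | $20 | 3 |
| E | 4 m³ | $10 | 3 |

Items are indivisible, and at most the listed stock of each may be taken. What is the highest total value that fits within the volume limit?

Best selections within volume 43 and stock limits:
- 2×A + 1×C + 3×E: volume 41, value 125
- 2×A + 1×C + 1×D + 1×E: volume 41, value 125
- 2×A + 1×D + 2×E: volume 40, value 120
Best: $125.

$125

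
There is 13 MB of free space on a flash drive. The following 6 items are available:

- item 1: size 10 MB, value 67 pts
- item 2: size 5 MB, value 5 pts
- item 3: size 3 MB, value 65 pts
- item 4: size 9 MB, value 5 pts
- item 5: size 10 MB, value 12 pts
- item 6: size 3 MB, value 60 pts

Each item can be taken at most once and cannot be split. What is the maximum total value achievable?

132 pts

This is a 0/1 knapsack; check combinations near the capacity.
- item 1+item 3: size 10+3=13, value 67+65=132
- item 2+item 3+item 6: size 5+3+3=11, value 5+65+60=130
- item 1+item 6: size 10+3=13, value 67+60=127
- item 3+item 6: size 3+3=6, value 65+60=125
Best: 132 pts.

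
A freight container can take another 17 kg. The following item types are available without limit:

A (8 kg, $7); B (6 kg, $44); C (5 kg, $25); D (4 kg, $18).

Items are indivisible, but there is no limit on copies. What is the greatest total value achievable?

Best value-per-unit is B at 44/6; filling with it alone gives 2×44 = 88.
Optimal mix: 2×B + 1×C → weight 17, value 113.

$113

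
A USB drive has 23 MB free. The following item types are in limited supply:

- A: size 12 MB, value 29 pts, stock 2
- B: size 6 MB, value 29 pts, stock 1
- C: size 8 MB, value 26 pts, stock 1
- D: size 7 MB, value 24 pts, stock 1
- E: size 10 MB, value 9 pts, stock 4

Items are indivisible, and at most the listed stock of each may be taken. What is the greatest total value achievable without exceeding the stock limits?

Best selections within size 23 and stock limits:
- 1×B + 1×C + 1×D: size 21, value 79
- 1×B + 1×D + 1×E: size 23, value 62
- 1×A + 1×B: size 18, value 58
Best: 79 pts.

79 pts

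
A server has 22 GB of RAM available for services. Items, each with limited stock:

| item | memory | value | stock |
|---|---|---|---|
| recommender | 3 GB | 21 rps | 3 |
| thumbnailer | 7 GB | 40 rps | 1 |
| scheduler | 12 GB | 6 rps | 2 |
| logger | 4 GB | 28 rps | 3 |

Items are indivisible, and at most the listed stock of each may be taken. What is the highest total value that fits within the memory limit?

Top feasible selections:
- 3×recommender + 3×logger: memory 21, value 147
- 1×recommender + 1×thumbnailer + 3×logger: memory 22, value 145
- 2×recommender + 1×thumbnailer + 2×logger: memory 21, value 138
Best: 147 rps.

147 rps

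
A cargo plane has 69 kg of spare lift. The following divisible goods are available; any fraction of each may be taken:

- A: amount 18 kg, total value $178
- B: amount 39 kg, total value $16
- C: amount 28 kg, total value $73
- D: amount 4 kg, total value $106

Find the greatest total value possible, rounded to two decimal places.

Take in order of value per unit:
- D (106/4 per unit): all 4 → value 106, running total 106.00
- A (178/18 per unit): all 18 → value 178, running total 284.00
- C (73/28 per unit): all 28 → value 73, running total 357.00
- B (16/39 per unit): 19 of 39 → value 19×16/39 = 7.7949, running total 364.79
Total 364.79.

364.79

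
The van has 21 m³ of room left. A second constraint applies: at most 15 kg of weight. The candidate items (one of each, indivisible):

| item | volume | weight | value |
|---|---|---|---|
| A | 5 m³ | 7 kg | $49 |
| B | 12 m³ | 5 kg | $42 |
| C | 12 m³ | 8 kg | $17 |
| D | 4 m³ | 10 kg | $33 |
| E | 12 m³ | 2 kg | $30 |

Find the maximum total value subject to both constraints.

Feasible sets respecting both limits:
- A+B: volume 17, weight 12, value 91
- A+E: volume 17, weight 9, value 79
- B+D: volume 16, weight 15, value 75
- A+C: volume 17, weight 15, value 66
Best: $91.

$91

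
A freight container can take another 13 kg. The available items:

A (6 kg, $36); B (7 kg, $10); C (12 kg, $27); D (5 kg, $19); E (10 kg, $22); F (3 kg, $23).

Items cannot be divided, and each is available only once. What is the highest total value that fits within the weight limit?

$59

Check high-value combinations within 13 kg:
- A+F: weight 6+3=9, value 36+23=59
- A+D: weight 6+5=11, value 36+19=55
- A+B: weight 6+7=13, value 36+10=46
Best: $59.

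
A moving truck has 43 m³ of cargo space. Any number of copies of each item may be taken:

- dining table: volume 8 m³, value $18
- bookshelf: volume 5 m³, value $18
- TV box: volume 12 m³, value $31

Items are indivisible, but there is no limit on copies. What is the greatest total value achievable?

$144

Best value-per-unit is bookshelf at 18/5; filling with it alone gives 8×18 = 144.
Optimal mix: 1×dining table + 7×bookshelf → volume 43, value 144.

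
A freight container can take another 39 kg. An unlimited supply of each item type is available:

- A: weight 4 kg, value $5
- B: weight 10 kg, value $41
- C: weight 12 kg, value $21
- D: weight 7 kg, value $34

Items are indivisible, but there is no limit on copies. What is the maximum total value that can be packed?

$177

Best value-per-unit is D at 34/7; filling with it alone gives 5×34 = 170.
Optimal mix: 1×B + 4×D → weight 38, value 177.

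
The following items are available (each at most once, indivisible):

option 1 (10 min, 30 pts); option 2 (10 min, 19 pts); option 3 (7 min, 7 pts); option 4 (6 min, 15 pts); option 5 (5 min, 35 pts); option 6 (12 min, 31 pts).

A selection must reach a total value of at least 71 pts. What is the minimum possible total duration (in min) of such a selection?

Subsets with value ≥ 71, sorted by total duration:
- option 1+option 4+option 5: duration 21, value 80
- option 1+option 3+option 5: duration 22, value 72
Minimum duration: 21 min.

21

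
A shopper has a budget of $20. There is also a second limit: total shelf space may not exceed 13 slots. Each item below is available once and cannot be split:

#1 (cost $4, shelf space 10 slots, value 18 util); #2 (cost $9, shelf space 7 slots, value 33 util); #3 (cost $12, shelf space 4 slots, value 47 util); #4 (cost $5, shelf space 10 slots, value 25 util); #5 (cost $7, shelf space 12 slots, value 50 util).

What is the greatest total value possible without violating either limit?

50 util

Feasible sets respecting both limits:
- #5: cost 7, shelf space 12, value 50
- #3: cost 12, shelf space 4, value 47
- #2: cost 9, shelf space 7, value 33
- #4: cost 5, shelf space 10, value 25
Best: 50 util.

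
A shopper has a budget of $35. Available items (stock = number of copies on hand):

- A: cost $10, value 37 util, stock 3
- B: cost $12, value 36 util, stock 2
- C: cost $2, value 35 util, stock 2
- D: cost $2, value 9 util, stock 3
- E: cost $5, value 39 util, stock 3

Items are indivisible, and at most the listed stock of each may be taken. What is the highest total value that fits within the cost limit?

Top feasible selections:
- 1×A + 2×C + 3×D + 3×E: cost 35, value 251
- 1×A + 2×C + 2×D + 3×E: cost 33, value 242
- 1×B + 2×C + 2×D + 3×E: cost 35, value 241
Best: 251 util.

251 util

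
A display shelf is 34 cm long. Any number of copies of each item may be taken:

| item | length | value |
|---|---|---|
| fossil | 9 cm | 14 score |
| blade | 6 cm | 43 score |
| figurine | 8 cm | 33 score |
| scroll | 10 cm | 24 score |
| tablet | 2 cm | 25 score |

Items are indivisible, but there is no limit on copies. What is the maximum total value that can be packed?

Best value-per-unit is tablet at 25/2, and filling with it alone uses length 17×2=34. No mix of the others beats 17×25 = 425.

425 score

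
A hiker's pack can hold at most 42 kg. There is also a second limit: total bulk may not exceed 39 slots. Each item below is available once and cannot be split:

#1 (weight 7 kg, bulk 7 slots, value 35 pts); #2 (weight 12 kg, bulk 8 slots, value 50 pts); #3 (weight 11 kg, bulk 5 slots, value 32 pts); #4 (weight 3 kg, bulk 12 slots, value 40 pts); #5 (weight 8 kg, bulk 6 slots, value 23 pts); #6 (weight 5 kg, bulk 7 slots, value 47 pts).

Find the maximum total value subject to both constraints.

204 pts

Feasible sets respecting both limits:
- #1+#2+#3+#4+#6: weight 38, bulk 39, value 204
- #2+#3+#4+#5+#6: weight 39, bulk 38, value 192
- #1+#2+#3+#4+#5: weight 41, bulk 38, value 180
- #1+#3+#4+#5+#6: weight 34, bulk 37, value 177
Best: 204 pts.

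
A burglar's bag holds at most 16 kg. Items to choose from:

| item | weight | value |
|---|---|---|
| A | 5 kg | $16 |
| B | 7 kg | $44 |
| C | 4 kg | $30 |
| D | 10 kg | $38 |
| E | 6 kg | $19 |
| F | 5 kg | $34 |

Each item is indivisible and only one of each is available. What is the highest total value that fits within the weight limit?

$108

This is a 0/1 knapsack; check combinations near the capacity.
- B+C+F: weight 7+4+5=16, value 44+30+34=108
- A+B+C: weight 5+7+4=16, value 16+44+30=90
- C+E+F: weight 4+6+5=15, value 30+19+34=83
- A+C+F: weight 5+4+5=14, value 16+30+34=80
Best: $108.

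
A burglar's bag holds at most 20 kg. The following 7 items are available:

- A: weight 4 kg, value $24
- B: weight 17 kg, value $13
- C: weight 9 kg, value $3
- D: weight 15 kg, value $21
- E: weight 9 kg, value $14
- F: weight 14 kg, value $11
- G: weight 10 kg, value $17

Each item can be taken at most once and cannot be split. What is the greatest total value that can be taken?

This is a 0/1 knapsack; check combinations near the capacity.
- A+D: weight 4+15=19, value 24+21=45
- A+G: weight 4+10=14, value 24+17=41
- A+E: weight 4+9=13, value 24+14=38
Best: $45.

$45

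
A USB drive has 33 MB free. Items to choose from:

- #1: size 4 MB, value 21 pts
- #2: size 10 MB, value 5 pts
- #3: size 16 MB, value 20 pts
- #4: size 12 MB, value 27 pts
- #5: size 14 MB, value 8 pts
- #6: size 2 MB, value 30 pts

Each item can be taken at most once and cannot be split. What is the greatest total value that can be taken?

Check high-value combinations within 33 MB:
- #1+#4+#5+#6: size 4+12+14+2=32, value 21+27+8+30=86
- #1+#2+#4+#6: size 4+10+12+2=28, value 21+5+27+30=83
- #1+#4+#6: size 4+12+2=18, value 21+27+30=78
Best: 86 pts.

86 pts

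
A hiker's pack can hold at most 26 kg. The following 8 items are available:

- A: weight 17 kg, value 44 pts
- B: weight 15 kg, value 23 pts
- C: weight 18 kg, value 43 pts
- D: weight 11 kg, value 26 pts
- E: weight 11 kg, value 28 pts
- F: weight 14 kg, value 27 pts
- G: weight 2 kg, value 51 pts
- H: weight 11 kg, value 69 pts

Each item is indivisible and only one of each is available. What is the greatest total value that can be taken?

Check high-value combinations within 26 kg:
- E+G+H: weight 11+2+11=24, value 28+51+69=148
- D+G+H: weight 11+2+11=24, value 26+51+69=146
- G+H: weight 2+11=13, value 51+69=120
- D+E+G: weight 11+11+2=24, value 26+28+51=105
- E+H: weight 11+11=22, value 28+69=97
Best: 148 pts.

148 pts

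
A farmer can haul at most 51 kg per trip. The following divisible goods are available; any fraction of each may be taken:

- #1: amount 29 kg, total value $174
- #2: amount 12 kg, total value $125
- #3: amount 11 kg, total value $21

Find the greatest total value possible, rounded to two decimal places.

Take in order of value per unit:
- #2 (125/12 per unit): all 12 → value 125, running total 125.00
- #1 (174/29 per unit): all 29 → value 174, running total 299.00
- #3 (21/11 per unit): 10 of 11 → value 10×21/11 = 19.0909, running total 318.09
Total 318.09.

318.09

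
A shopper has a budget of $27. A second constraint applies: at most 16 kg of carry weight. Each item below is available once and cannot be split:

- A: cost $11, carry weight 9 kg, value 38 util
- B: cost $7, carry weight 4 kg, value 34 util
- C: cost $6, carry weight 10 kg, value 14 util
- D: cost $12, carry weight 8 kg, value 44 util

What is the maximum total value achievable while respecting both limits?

Feasible sets respecting both limits:
- B+D: cost 19, carry weight 12, value 78
- A+B: cost 18, carry weight 13, value 72
- B+C: cost 13, carry weight 14, value 48
Best: 78 util.

78 util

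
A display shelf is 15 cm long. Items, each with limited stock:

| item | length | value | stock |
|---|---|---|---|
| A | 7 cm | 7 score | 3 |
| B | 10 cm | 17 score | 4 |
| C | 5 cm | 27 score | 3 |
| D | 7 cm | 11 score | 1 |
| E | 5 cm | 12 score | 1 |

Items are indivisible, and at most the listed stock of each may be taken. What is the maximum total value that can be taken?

81 score

Top feasible selections:
- 3×C: length 15, value 81
- 2×C + 1×E: length 15, value 66
Best: 81 score.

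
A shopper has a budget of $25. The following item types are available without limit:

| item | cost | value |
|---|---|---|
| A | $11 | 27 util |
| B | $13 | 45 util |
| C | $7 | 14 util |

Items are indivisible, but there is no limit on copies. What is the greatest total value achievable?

Best value-per-unit is B at 45/13; filling with it alone gives 1×45 = 45.
Optimal mix: 1×A + 1×B → cost 24, value 72.

72 util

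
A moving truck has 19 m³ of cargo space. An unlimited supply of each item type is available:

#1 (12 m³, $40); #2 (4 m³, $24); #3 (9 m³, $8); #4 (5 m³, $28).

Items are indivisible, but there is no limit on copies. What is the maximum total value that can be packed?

Best value-per-unit is #2 at 24/4; filling with it alone gives 4×24 = 96.
Optimal mix: 1×#2 + 3×#4 → volume 19, value 108.

$108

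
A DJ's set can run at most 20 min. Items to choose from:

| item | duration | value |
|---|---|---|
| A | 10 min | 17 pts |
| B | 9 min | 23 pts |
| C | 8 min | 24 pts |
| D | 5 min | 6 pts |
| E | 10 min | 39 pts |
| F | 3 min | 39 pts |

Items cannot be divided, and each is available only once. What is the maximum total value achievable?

Check high-value combinations within 20 min:
- B+C+F: duration 9+8+3=20, value 23+24+39=86
- D+E+F: duration 5+10+3=18, value 6+39+39=84
- E+F: duration 10+3=13, value 39+39=78
- C+D+F: duration 8+5+3=16, value 24+6+39=69
Best: 86 pts.

86 pts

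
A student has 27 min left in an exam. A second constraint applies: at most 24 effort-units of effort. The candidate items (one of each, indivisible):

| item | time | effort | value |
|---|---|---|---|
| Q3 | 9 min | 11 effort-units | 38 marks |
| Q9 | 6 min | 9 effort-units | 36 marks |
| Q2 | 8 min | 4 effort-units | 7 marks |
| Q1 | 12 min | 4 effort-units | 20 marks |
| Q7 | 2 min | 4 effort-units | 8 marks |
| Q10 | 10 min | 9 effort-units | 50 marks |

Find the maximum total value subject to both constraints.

96 marks

Feasible sets respecting both limits:
- Q3+Q7+Q10: time 21, effort 24, value 96
- Q3+Q2+Q10: time 27, effort 24, value 95
- Q3+Q9+Q1: time 27, effort 24, value 94
Best: 96 marks.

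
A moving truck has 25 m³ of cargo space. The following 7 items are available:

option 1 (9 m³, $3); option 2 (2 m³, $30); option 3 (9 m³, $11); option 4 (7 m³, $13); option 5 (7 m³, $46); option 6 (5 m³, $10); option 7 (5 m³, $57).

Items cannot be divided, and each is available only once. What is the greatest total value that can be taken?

Check high-value combinations within 25 m³:
- option 2+option 4+option 5+option 7: volume 2+7+7+5=21, value 30+13+46+57=146
- option 2+option 3+option 5+option 7: volume 2+9+7+5=23, value 30+11+46+57=144
- option 2+option 5+option 6+option 7: volume 2+7+5+5=19, value 30+46+10+57=143
Best: $146.

$146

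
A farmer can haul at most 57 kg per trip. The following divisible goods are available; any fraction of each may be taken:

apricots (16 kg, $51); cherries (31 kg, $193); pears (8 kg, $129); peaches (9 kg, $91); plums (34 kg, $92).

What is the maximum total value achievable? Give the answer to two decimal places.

Take in order of value per unit:
- pears (129/8 per unit): all 8 → value 129, running total 129.00
- peaches (91/9 per unit): all 9 → value 91, running total 220.00
- cherries (193/31 per unit): all 31 → value 193, running total 413.00
- apricots (51/16 per unit): 9 of 16 → value 9×51/16 = 28.6875, running total 441.69
Total 441.69.

441.69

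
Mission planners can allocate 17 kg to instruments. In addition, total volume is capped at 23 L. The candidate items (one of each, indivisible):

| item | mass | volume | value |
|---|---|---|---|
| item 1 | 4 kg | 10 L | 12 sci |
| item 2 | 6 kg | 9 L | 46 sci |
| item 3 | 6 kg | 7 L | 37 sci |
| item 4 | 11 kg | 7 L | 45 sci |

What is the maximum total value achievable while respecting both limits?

91 sci

Feasible sets respecting both limits:
- item 2+item 4: mass 17, volume 16, value 91
- item 2+item 3: mass 12, volume 16, value 83
- item 3+item 4: mass 17, volume 14, value 82
Best: 91 sci.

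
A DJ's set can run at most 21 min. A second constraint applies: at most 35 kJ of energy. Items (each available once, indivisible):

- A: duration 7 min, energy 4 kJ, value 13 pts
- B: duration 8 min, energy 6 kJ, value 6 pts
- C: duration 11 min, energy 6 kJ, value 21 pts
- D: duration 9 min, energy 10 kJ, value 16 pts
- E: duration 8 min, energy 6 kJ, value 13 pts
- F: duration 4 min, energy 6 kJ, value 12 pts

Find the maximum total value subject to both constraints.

Feasible sets respecting both limits:
- A+D+F: duration 20, energy 20, value 41
- D+E+F: duration 21, energy 22, value 41
- A+E+F: duration 19, energy 16, value 38
- C+D: duration 20, energy 16, value 37
Best: 41 pts.

41 pts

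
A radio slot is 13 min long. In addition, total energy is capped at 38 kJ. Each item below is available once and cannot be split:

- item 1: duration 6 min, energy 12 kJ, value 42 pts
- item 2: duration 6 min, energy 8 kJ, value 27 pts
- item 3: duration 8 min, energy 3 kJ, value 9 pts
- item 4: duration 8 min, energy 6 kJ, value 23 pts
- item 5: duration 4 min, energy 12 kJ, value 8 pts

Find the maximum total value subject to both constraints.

69 pts

Feasible sets respecting both limits:
- item 1+item 2: duration 12, energy 20, value 69
- item 1+item 5: duration 10, energy 24, value 50
- item 1: duration 6, energy 12, value 42
- item 2+item 5: duration 10, energy 20, value 35
Best: 69 pts.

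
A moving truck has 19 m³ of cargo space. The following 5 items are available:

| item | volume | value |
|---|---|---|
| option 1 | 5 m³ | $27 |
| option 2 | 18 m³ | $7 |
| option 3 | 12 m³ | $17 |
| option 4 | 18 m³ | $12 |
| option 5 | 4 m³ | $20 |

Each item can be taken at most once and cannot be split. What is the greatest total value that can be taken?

$47

Check high-value combinations within 19 m³:
- option 1+option 5: volume 5+4=9, value 27+20=47
- option 1+option 3: volume 5+12=17, value 27+17=44
- option 3+option 5: volume 12+4=16, value 17+20=37
Best: $47.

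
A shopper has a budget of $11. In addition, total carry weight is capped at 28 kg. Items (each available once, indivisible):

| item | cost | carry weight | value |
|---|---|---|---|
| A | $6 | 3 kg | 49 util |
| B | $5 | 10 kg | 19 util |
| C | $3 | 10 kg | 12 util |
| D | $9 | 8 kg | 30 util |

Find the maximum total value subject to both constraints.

Feasible sets respecting both limits:
- A+B: cost 11, carry weight 13, value 68
- A+C: cost 9, carry weight 13, value 61
- A: cost 6, carry weight 3, value 49
Best: 68 util.

68 util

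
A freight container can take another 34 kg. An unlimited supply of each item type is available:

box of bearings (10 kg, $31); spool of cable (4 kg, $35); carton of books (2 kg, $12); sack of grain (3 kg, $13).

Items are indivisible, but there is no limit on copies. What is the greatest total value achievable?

$292

Best value-per-unit is spool of cable at 35/4; filling with it alone gives 8×35 = 280.
Optimal mix: 8×spool of cable + 1×carton of books → weight 34, value 292.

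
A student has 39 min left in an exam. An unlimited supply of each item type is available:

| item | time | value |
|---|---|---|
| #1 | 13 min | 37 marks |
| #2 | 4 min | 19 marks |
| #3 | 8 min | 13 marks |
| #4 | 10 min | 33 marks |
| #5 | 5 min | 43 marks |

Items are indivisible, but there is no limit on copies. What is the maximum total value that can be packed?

Best value-per-unit is #5 at 43/5; filling with it alone gives 7×43 = 301.
Optimal mix: 1×#2 + 7×#5 → time 39, value 320.

320 marks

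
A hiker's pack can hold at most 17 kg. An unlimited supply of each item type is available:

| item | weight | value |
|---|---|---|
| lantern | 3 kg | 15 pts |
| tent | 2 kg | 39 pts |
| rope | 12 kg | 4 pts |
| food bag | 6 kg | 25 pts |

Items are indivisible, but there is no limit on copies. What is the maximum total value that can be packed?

Best value-per-unit is tent at 39/2, and filling with it alone uses weight 8×2=16. No mix of the others beats 8×39 = 312.

312 pts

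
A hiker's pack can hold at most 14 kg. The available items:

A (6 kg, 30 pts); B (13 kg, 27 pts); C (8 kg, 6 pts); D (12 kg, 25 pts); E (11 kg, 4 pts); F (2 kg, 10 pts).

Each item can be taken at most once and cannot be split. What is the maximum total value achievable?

Check high-value combinations within 14 kg:
- A+F: weight 6+2=8, value 30+10=40
- A+C: weight 6+8=14, value 30+6=36
- D+F: weight 12+2=14, value 25+10=35
Best: 40 pts.

40 pts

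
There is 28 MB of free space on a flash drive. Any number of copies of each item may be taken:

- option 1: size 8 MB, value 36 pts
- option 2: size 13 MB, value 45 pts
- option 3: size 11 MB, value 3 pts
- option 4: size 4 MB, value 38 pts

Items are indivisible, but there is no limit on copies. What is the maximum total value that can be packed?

266 pts

Best value-per-unit is option 4 at 38/4, and filling with it alone uses size 7×4=28. No mix of the others beats 7×38 = 266.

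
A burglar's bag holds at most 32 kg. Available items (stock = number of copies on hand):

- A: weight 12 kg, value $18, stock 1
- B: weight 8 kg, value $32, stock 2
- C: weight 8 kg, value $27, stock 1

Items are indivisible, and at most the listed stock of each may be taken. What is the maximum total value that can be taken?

Top feasible selections:
- 2×B + 1×C: weight 24, value 91
- 1×A + 2×B: weight 28, value 82
- 1×A + 1×B + 1×C: weight 28, value 77
- 2×B: weight 16, value 64
Best: $91.

$91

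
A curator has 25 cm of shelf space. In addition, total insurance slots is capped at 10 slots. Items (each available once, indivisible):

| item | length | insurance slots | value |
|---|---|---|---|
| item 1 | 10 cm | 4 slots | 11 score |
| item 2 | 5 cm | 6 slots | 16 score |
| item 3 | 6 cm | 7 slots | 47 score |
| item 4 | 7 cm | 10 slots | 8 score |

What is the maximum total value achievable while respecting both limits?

Feasible sets respecting both limits:
- item 3: length 6, insurance slots 7, value 47
- item 1+item 2: length 15, insurance slots 10, value 27
- item 2: length 5, insurance slots 6, value 16
Best: 47 score.

47 score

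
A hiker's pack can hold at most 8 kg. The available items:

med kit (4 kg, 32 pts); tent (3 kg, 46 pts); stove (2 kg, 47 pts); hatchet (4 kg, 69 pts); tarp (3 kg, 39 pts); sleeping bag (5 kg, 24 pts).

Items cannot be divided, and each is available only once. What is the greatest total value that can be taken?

132 pts

Check high-value combinations within 8 kg:
- tent+stove+tarp: weight 3+2+3=8, value 46+47+39=132
- stove+hatchet: weight 2+4=6, value 47+69=116
- tent+hatchet: weight 3+4=7, value 46+69=115
- hatchet+tarp: weight 4+3=7, value 69+39=108
Best: 132 pts.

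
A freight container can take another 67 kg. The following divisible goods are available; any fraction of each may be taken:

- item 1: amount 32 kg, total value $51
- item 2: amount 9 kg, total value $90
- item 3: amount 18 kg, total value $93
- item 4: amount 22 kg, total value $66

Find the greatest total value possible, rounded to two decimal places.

Take in order of value per unit:
- item 2 (90/9 per unit): all 9 → value 90, running total 90.00
- item 3 (93/18 per unit): all 18 → value 93, running total 183.00
- item 4 (66/22 per unit): all 22 → value 66, running total 249.00
- item 1 (51/32 per unit): 18 of 32 → value 18×51/32 = 28.6875, running total 277.69
Total 277.69.

277.69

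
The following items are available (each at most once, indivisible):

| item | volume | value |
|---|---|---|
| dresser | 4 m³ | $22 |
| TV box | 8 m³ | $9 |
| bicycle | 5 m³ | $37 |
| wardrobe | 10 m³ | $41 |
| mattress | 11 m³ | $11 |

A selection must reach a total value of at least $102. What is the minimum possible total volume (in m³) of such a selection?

Subsets with value ≥ 102, sorted by total volume:
- dresser+TV box+bicycle+wardrobe: volume 27, value 109
- dresser+bicycle+wardrobe+mattress: volume 30, value 111
- dresser+TV box+bicycle+wardrobe+mattress: volume 38, value 120
Minimum volume: 27 m³.

27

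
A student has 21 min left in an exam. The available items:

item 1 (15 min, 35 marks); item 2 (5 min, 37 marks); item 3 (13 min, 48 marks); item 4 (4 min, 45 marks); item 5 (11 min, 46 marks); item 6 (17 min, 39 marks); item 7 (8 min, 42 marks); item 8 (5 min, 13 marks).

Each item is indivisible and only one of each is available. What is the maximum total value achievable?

Check high-value combinations within 21 min:
- item 2+item 4+item 5: time 5+4+11=20, value 37+45+46=128
- item 2+item 4+item 7: time 5+4+8=17, value 37+45+42=124
- item 4+item 5+item 8: time 4+11+5=20, value 45+46+13=104
- item 4+item 7+item 8: time 4+8+5=17, value 45+42+13=100
Best: 128 marks.

128 marks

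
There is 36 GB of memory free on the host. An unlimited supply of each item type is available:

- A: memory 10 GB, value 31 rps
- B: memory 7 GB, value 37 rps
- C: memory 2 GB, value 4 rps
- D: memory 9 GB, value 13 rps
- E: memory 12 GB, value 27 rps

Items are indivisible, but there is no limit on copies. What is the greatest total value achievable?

Best value-per-unit is B at 37/7, and filling with it alone uses memory 5×7=35. No mix of the others beats 5×37 = 185.

185 rps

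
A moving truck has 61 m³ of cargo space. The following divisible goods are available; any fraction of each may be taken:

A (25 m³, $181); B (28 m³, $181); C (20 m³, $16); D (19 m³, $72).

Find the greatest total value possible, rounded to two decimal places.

Take in order of value per unit:
- A (181/25 per unit): all 25 → value 181, running total 181.00
- B (181/28 per unit): all 28 → value 181, running total 362.00
- D (72/19 per unit): 8 of 19 → value 8×72/19 = 30.3158, running total 392.32
Total 392.32.

392.32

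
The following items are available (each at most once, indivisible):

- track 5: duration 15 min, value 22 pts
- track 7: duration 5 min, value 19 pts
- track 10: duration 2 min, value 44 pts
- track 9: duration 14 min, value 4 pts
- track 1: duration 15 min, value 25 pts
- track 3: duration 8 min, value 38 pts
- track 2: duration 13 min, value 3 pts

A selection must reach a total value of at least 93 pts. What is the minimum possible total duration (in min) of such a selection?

Subsets with value ≥ 93, sorted by total duration:
- track 7+track 10+track 3: duration 15, value 101
- track 10+track 1+track 3: duration 25, value 107
Minimum duration: 15 min.

15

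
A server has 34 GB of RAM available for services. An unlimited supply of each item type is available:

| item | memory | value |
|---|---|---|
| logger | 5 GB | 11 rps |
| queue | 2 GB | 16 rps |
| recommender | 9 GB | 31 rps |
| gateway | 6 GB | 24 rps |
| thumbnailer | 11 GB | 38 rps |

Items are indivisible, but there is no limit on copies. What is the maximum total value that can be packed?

272 rps

Best value-per-unit is queue at 16/2, and filling with it alone uses memory 17×2=34. No mix of the others beats 17×16 = 272.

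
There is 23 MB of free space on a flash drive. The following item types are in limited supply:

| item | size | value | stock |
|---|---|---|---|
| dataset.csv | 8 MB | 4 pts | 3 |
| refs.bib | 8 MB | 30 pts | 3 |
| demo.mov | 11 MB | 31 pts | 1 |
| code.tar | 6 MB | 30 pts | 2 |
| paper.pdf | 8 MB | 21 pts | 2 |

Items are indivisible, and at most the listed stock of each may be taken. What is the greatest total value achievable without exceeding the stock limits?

91 pts

Best selections within size 23 and stock limits:
- 1×demo.mov + 2×code.tar: size 23, value 91
- 1×refs.bib + 2×code.tar: size 20, value 90
Best: 91 pts.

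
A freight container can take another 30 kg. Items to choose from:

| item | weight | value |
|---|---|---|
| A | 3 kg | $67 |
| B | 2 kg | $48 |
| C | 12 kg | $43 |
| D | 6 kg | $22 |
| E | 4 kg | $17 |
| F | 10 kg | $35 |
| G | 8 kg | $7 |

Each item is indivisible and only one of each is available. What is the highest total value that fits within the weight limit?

$197

Check high-value combinations within 30 kg:
- A+B+C+D+E: weight 3+2+12+6+4=27, value 67+48+43+22+17=197
- A+B+C+F: weight 3+2+12+10=27, value 67+48+43+35=193
- A+B+D+E+F: weight 3+2+6+4+10=25, value 67+48+22+17+35=189
- A+B+C+E+G: weight 3+2+12+4+8=29, value 67+48+43+17+7=182
- A+B+C+D: weight 3+2+12+6=23, value 67+48+43+22=180
Best: $197.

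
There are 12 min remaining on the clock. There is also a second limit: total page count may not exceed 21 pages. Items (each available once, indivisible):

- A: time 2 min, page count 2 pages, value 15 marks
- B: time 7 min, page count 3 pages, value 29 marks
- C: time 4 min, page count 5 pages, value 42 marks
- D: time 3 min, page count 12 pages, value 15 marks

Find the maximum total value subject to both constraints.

Feasible sets respecting both limits:
- A+C+D: time 9, page count 19, value 72
- B+C: time 11, page count 8, value 71
- A+B+D: time 12, page count 17, value 59
Best: 72 marks.

72 marks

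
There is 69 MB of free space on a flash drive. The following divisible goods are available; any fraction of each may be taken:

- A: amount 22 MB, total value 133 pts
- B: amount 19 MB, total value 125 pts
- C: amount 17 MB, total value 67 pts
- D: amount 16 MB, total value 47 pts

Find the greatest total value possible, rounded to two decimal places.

Take in order of value per unit:
- B (125/19 per unit): all 19 → value 125, running total 125.00
- A (133/22 per unit): all 22 → value 133, running total 258.00
- C (67/17 per unit): all 17 → value 67, running total 325.00
- D (47/16 per unit): 11 of 16 → value 11×47/16 = 32.3125, running total 357.31
Total 357.31.

357.31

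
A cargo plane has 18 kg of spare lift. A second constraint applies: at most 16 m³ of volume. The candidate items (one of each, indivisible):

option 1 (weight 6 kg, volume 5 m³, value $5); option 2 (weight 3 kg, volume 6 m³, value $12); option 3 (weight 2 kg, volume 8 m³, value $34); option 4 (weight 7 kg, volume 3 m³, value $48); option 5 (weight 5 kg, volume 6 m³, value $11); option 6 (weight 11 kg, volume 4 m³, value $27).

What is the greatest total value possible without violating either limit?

Feasible sets respecting both limits:
- option 1+option 3+option 4: weight 15, volume 16, value 87
- option 3+option 4: weight 9, volume 11, value 82
- option 4+option 6: weight 18, volume 7, value 75
- option 2+option 4+option 5: weight 15, volume 15, value 71
Best: $87.

$87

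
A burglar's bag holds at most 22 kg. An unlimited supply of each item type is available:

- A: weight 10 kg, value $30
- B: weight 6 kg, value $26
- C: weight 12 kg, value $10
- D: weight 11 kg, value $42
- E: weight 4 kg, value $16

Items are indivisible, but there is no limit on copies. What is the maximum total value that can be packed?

Best value-per-unit is B at 26/6; filling with it alone gives 3×26 = 78.
Optimal mix: 3×B + 1×E → weight 22, value 94.

$94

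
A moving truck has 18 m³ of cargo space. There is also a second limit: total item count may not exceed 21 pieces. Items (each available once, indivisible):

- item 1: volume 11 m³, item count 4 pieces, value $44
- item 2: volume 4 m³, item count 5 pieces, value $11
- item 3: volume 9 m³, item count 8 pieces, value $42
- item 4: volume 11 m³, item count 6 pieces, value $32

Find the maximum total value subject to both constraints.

$55

Feasible sets respecting both limits:
- item 1+item 2: volume 15, item count 9, value 55
- item 2+item 3: volume 13, item count 13, value 53
- item 1: volume 11, item count 4, value 44
- item 2+item 4: volume 15, item count 11, value 43
Best: $55.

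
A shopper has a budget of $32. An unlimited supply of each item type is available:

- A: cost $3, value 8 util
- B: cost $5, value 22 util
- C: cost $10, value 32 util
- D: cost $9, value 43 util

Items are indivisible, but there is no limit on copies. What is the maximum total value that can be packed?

151 util

Best value-per-unit is D at 43/9; filling with it alone gives 3×43 = 129.
Optimal mix: 1×B + 3×D → cost 32, value 151.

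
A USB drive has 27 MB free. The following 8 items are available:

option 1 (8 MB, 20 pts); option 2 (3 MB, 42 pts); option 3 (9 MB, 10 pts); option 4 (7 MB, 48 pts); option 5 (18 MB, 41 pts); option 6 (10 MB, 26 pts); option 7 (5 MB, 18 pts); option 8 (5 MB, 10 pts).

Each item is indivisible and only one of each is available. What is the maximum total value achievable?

Check high-value combinations within 27 MB:
- option 2+option 4+option 6+option 7: size 3+7+10+5=25, value 42+48+26+18=134
- option 1+option 2+option 4+option 7: size 8+3+7+5=23, value 20+42+48+18=128
- option 2+option 4+option 6+option 8: size 3+7+10+5=25, value 42+48+26+10=126
- option 1+option 2+option 4+option 8: size 8+3+7+5=23, value 20+42+48+10=120
Best: 134 pts.

134 pts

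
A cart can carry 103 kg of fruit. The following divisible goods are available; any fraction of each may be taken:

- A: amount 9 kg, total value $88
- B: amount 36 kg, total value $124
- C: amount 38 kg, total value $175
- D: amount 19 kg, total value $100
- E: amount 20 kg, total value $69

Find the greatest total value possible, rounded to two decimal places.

Take in order of value per unit:
- A (88/9 per unit): all 9 → value 88, running total 88.00
- D (100/19 per unit): all 19 → value 100, running total 188.00
- C (175/38 per unit): all 38 → value 175, running total 363.00
- E (69/20 per unit): all 20 → value 69, running total 432.00
- B (124/36 per unit): 17 of 36 → value 17×124/36 = 58.5556, running total 490.56
Total 490.56.

490.56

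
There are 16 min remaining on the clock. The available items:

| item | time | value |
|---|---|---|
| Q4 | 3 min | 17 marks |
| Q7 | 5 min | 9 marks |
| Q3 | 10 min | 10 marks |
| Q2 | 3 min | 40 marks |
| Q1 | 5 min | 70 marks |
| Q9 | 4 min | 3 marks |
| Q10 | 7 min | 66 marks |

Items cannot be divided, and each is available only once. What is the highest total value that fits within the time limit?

Check high-value combinations within 16 min:
- Q2+Q1+Q10: time 3+5+7=15, value 40+70+66=176
- Q4+Q1+Q10: time 3+5+7=15, value 17+70+66=153
- Q1+Q9+Q10: time 5+4+7=16, value 70+3+66=139
- Q1+Q10: time 5+7=12, value 70+66=136
- Q4+Q7+Q2+Q1: time 3+5+3+5=16, value 17+9+40+70=136
Best: 176 marks.

176 marks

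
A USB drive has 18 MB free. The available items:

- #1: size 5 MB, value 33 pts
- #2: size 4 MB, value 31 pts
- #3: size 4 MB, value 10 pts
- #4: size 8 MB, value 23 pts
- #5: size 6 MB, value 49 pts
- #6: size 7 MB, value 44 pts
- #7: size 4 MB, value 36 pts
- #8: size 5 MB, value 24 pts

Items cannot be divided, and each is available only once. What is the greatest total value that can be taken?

Check high-value combinations within 18 MB:
- #5+#6+#7: size 6+7+4=17, value 49+44+36=129
- #1+#5+#6: size 5+6+7=18, value 33+49+44=126
- #2+#3+#5+#7: size 4+4+6+4=18, value 31+10+49+36=126
- #2+#5+#6: size 4+6+7=17, value 31+49+44=124
Best: 129 pts.

129 pts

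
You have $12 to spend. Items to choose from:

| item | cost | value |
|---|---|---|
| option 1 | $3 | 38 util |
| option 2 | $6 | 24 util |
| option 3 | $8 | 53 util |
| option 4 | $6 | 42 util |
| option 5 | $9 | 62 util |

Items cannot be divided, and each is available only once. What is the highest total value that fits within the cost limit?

100 util

Check high-value combinations within $12:
- option 1+option 5: cost 3+9=12, value 38+62=100
- option 1+option 3: cost 3+8=11, value 38+53=91
- option 1+option 4: cost 3+6=9, value 38+42=80
Best: 100 util.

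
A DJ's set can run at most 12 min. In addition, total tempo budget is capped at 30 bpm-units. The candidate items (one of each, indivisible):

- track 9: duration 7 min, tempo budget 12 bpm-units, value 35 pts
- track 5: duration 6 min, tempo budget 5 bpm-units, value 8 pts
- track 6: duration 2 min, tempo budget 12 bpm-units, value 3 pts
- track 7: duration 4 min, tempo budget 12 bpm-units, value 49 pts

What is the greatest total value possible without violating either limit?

Feasible sets respecting both limits:
- track 9+track 7: duration 11, tempo budget 24, value 84
- track 5+track 6+track 7: duration 12, tempo budget 29, value 60
- track 5+track 7: duration 10, tempo budget 17, value 57
- track 6+track 7: duration 6, tempo budget 24, value 52
Best: 84 pts.

84 pts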